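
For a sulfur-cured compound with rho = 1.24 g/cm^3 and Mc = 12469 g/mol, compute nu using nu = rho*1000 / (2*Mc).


nu = rho * 1000 / (2 * Mc)
nu = 1.24 * 1000 / (2 * 12469)
nu = 1240.0 / 24938
nu = 0.0497 mol/L

0.0497 mol/L


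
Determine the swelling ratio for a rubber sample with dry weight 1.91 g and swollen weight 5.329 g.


Q = W_swollen / W_dry
Q = 5.329 / 1.91
Q = 2.79

Q = 2.79


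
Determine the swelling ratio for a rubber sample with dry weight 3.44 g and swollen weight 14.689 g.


Q = W_swollen / W_dry
Q = 14.689 / 3.44
Q = 4.27

Q = 4.27


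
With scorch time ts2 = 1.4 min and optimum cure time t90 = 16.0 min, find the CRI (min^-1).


CRI = 100 / (t90 - ts2)
= 100 / (16.0 - 1.4)
= 100 / 14.6
= 6.85 min^-1

6.85 min^-1


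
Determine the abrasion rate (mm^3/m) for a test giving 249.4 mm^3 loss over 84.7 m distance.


Rate = volume_loss / distance
= 249.4 / 84.7
= 2.945 mm^3/m

2.945 mm^3/m


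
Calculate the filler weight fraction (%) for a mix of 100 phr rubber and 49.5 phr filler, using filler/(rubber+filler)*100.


Filler % = filler / (rubber + filler) * 100
= 49.5 / (100 + 49.5) * 100
= 49.5 / 149.5 * 100
= 33.11%

33.11%


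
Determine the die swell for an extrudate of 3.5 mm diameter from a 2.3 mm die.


Die swell ratio = D_extrudate / D_die
= 3.5 / 2.3
= 1.522

Die swell = 1.522


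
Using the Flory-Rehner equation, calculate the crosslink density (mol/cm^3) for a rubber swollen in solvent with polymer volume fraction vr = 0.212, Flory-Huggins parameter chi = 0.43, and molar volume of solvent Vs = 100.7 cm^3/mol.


ln(1 - vr) = ln(1 - 0.212) = -0.2383
Numerator = -((-0.2383) + 0.212 + 0.43 * 0.212^2) = 0.0069
Denominator = 100.7 * (0.212^(1/3) - 0.212/2) = 49.3705
nu = 0.0069 / 49.3705 = 1.4039e-04 mol/cm^3

1.4039e-04 mol/cm^3


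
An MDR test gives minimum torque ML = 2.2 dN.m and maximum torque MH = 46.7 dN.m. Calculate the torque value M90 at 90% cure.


M90 = ML + 0.9 * (MH - ML)
M90 = 2.2 + 0.9 * (46.7 - 2.2)
M90 = 2.2 + 0.9 * 44.5
M90 = 42.25 dN.m

42.25 dN.m


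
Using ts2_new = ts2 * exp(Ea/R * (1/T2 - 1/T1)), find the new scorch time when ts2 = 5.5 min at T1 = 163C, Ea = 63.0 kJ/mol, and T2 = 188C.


Convert temperatures: T1 = 163 + 273.15 = 436.15 K, T2 = 188 + 273.15 = 461.15 K
ts2_new = 5.5 * exp(63000 / 8.314 * (1/461.15 - 1/436.15))
1/T2 - 1/T1 = -1.2430e-04
ts2_new = 2.14 min

2.14 min


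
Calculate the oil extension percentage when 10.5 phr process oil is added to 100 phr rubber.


Oil % = oil / (100 + oil) * 100
= 10.5 / (100 + 10.5) * 100
= 10.5 / 110.5 * 100
= 9.5%

9.5%


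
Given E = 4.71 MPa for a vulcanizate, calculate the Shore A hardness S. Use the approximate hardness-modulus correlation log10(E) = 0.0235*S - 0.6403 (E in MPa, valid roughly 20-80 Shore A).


log10(E) = 0.0235*S - 0.6403  =>  S = (log10(E) + 0.6403) / 0.0235
log10(4.71) = 0.673021
S = (0.673021 + 0.6403) / 0.0235 = 1.313321 / 0.0235
S = 55.9

Shore A = 55.9


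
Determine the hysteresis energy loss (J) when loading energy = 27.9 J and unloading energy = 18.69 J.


Hysteresis loss = loading - unloading
= 27.9 - 18.69
= 9.21 J

9.21 J


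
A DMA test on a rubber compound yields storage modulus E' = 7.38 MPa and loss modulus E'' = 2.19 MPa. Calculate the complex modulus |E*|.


|E*| = sqrt(E'^2 + E''^2)
= sqrt(7.38^2 + 2.19^2)
= sqrt(54.4644 + 4.7961)
= 7.698 MPa

7.698 MPa


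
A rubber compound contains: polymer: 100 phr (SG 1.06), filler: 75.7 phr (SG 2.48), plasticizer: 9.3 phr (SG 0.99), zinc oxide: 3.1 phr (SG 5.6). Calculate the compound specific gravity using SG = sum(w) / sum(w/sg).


Sum of weights = 188.1
Volume contributions:
  polymer: 100/1.06 = 94.3396
  filler: 75.7/2.48 = 30.5242
  plasticizer: 9.3/0.99 = 9.3939
  zinc oxide: 3.1/5.6 = 0.5536
Sum of volumes = 134.8113
SG = 188.1 / 134.8113 = 1.395

SG = 1.395


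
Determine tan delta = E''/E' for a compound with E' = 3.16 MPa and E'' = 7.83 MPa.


tan delta = E'' / E'
= 7.83 / 3.16
= 2.4778

tan delta = 2.4778


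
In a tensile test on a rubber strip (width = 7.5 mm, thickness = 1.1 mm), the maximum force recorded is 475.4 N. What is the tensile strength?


Area = width * thickness = 7.5 * 1.1 = 8.25 mm^2
TS = force / area = 475.4 / 8.25 = 57.62 MPa

57.62 MPa


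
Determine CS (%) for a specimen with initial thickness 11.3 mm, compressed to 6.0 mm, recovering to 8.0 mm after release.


CS = (t0 - recovered) / (t0 - ts) * 100
= (11.3 - 8.0) / (11.3 - 6.0) * 100
= 3.3 / 5.3 * 100
= 62.3%

62.3%


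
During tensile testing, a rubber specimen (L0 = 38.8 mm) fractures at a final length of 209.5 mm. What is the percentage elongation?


Elongation = (Lf - L0) / L0 * 100
= (209.5 - 38.8) / 38.8 * 100
= 170.7 / 38.8 * 100
= 439.9%

439.9%


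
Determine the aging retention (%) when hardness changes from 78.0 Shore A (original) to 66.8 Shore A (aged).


Retention = aged / original * 100
= 66.8 / 78.0 * 100
= 85.6%

85.6%


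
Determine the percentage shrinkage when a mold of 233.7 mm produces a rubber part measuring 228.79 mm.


Shrinkage = (mold - part) / mold * 100
= (233.7 - 228.79) / 233.7 * 100
= 4.91 / 233.7 * 100
= 2.1%

2.1%


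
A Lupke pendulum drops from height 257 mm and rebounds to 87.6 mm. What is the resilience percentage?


Resilience = h_rebound / h_drop * 100
= 87.6 / 257 * 100
= 34.1%

34.1%


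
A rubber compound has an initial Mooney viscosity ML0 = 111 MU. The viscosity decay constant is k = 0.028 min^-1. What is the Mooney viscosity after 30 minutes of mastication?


ML = ML0 * exp(-k * t)
ML = 111 * exp(-0.028 * 30)
ML = 111 * 0.4317
ML = 47.92 MU

47.92 MU


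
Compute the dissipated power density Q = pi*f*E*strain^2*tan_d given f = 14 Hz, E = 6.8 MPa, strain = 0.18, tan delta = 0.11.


Q = pi * f * E * strain^2 * tan_d
= pi * 14 * 6.8 * 0.18^2 * 0.11
= pi * 14 * 6.8 * 0.0324 * 0.11
= 1.0659

Q = 1.0659


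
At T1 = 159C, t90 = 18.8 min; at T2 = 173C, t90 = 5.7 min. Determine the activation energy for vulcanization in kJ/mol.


T1 = 432.15 K, T2 = 446.15 K
1/T1 - 1/T2 = 7.2613e-05
ln(t1/t2) = ln(18.8/5.7) = 1.1934
Ea = 8.314 * 1.1934 / 7.2613e-05 = 136640.6900 J/mol
Ea = 136.64 kJ/mol

136.64 kJ/mol


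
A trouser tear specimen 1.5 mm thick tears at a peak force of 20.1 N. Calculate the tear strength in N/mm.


Tear strength = force / thickness
= 20.1 / 1.5
= 13.4 N/mm

13.4 N/mm


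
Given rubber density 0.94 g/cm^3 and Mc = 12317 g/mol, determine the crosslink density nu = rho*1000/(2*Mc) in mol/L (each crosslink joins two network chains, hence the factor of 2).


nu = rho * 1000 / (2 * Mc)
nu = 0.94 * 1000 / (2 * 12317)
nu = 940.0 / 24634
nu = 0.0382 mol/L

0.0382 mol/L


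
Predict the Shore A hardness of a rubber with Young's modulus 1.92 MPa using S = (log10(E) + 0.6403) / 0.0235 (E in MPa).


log10(E) = 0.0235*S - 0.6403  =>  S = (log10(E) + 0.6403) / 0.0235
log10(1.92) = 0.283301
S = (0.283301 + 0.6403) / 0.0235 = 0.923601 / 0.0235
S = 39.3

Shore A = 39.3


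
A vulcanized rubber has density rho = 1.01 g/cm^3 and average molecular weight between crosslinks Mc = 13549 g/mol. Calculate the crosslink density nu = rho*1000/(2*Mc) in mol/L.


nu = rho * 1000 / (2 * Mc)
nu = 1.01 * 1000 / (2 * 13549)
nu = 1010.0 / 27098
nu = 0.0373 mol/L

0.0373 mol/L


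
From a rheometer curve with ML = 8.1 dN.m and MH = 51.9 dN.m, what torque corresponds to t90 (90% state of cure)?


M90 = ML + 0.9 * (MH - ML)
M90 = 8.1 + 0.9 * (51.9 - 8.1)
M90 = 8.1 + 0.9 * 43.8
M90 = 47.52 dN.m

47.52 dN.m


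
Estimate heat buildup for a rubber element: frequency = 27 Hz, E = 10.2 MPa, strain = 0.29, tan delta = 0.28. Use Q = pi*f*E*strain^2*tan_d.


Q = pi * f * E * strain^2 * tan_d
= pi * 27 * 10.2 * 0.29^2 * 0.28
= pi * 27 * 10.2 * 0.0841 * 0.28
= 20.3736

Q = 20.3736


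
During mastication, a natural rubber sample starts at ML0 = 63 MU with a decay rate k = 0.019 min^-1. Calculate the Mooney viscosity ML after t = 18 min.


ML = ML0 * exp(-k * t)
ML = 63 * exp(-0.019 * 18)
ML = 63 * 0.7103
ML = 44.75 MU

44.75 MU


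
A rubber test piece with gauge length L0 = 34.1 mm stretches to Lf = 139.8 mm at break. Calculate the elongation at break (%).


Elongation = (Lf - L0) / L0 * 100
= (139.8 - 34.1) / 34.1 * 100
= 105.7 / 34.1 * 100
= 310.0%

310.0%


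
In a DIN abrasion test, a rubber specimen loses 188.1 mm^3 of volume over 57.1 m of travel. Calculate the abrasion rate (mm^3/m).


Rate = volume_loss / distance
= 188.1 / 57.1
= 3.294 mm^3/m

3.294 mm^3/m


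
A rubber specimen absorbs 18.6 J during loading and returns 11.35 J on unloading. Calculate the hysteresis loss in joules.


Hysteresis loss = loading - unloading
= 18.6 - 11.35
= 7.25 J

7.25 J


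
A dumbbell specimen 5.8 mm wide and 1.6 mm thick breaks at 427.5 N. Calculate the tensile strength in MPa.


Area = width * thickness = 5.8 * 1.6 = 9.28 mm^2
TS = force / area = 427.5 / 9.28 = 46.07 MPa

46.07 MPa


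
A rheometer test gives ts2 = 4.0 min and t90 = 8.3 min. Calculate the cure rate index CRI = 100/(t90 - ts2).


CRI = 100 / (t90 - ts2)
= 100 / (8.3 - 4.0)
= 100 / 4.3
= 23.26 min^-1

23.26 min^-1


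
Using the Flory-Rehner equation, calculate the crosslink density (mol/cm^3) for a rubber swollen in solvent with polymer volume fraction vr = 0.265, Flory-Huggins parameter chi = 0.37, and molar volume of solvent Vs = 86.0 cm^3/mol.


ln(1 - vr) = ln(1 - 0.265) = -0.3079
Numerator = -((-0.3079) + 0.265 + 0.37 * 0.265^2) = 0.0169
Denominator = 86.0 * (0.265^(1/3) - 0.265/2) = 43.8442
nu = 0.0169 / 43.8442 = 3.8549e-04 mol/cm^3

3.8549e-04 mol/cm^3


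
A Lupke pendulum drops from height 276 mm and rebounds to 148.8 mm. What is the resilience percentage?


Resilience = h_rebound / h_drop * 100
= 148.8 / 276 * 100
= 53.9%

53.9%


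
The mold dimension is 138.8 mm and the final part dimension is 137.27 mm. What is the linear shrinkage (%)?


Shrinkage = (mold - part) / mold * 100
= (138.8 - 137.27) / 138.8 * 100
= 1.53 / 138.8 * 100
= 1.1%

1.1%


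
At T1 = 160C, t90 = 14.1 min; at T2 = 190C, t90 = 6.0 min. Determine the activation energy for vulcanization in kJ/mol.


T1 = 433.15 K, T2 = 463.15 K
1/T1 - 1/T2 = 1.4954e-04
ln(t1/t2) = ln(14.1/6.0) = 0.8544
Ea = 8.314 * 0.8544 / 1.4954e-04 = 47502.6440 J/mol
Ea = 47.5 kJ/mol

47.5 kJ/mol


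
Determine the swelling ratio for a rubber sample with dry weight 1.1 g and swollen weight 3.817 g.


Q = W_swollen / W_dry
Q = 3.817 / 1.1
Q = 3.47

Q = 3.47


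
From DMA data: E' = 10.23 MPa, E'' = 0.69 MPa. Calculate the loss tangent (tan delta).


tan delta = E'' / E'
= 0.69 / 10.23
= 0.0674

tan delta = 0.0674


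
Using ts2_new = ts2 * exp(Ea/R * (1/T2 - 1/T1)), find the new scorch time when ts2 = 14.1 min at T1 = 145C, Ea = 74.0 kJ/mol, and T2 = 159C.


Convert temperatures: T1 = 145 + 273.15 = 418.15 K, T2 = 159 + 273.15 = 432.15 K
ts2_new = 14.1 * exp(74000 / 8.314 * (1/432.15 - 1/418.15))
1/T2 - 1/T1 = -7.7475e-05
ts2_new = 7.08 min

7.08 min


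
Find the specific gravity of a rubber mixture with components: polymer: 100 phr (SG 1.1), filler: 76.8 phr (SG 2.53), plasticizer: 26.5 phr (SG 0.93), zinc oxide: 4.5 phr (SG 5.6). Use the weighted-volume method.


Sum of weights = 207.8
Volume contributions:
  polymer: 100/1.1 = 90.9091
  filler: 76.8/2.53 = 30.3557
  plasticizer: 26.5/0.93 = 28.4946
  zinc oxide: 4.5/5.6 = 0.8036
Sum of volumes = 150.5630
SG = 207.8 / 150.5630 = 1.38

SG = 1.38


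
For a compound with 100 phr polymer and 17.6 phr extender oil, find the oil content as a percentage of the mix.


Oil % = oil / (100 + oil) * 100
= 17.6 / (100 + 17.6) * 100
= 17.6 / 117.6 * 100
= 14.97%

14.97%


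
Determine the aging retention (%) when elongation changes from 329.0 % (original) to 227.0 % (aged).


Retention = aged / original * 100
= 227.0 / 329.0 * 100
= 69.0%

69.0%


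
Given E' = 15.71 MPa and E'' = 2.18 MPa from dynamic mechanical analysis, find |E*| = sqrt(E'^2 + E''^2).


|E*| = sqrt(E'^2 + E''^2)
= sqrt(15.71^2 + 2.18^2)
= sqrt(246.8041 + 4.7524)
= 15.861 MPa

15.861 MPa


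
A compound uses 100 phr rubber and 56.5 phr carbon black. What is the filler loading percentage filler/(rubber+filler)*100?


Filler % = filler / (rubber + filler) * 100
= 56.5 / (100 + 56.5) * 100
= 56.5 / 156.5 * 100
= 36.1%

36.1%


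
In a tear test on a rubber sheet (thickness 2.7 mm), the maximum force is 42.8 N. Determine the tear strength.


Tear strength = force / thickness
= 42.8 / 2.7
= 15.85 N/mm

15.85 N/mm


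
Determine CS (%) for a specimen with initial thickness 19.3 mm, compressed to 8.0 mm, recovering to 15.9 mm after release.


CS = (t0 - recovered) / (t0 - ts) * 100
= (19.3 - 15.9) / (19.3 - 8.0) * 100
= 3.4 / 11.3 * 100
= 30.1%

30.1%


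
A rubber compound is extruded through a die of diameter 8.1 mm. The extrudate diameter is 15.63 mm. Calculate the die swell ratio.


Die swell ratio = D_extrudate / D_die
= 15.63 / 8.1
= 1.93

Die swell = 1.93


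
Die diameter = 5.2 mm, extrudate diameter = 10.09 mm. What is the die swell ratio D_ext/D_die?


Die swell ratio = D_extrudate / D_die
= 10.09 / 5.2
= 1.94

Die swell = 1.94


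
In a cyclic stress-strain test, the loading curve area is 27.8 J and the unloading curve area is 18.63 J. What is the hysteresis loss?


Hysteresis loss = loading - unloading
= 27.8 - 18.63
= 9.17 J

9.17 J


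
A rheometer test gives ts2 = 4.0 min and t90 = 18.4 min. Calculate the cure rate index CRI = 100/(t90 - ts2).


CRI = 100 / (t90 - ts2)
= 100 / (18.4 - 4.0)
= 100 / 14.4
= 6.94 min^-1

6.94 min^-1


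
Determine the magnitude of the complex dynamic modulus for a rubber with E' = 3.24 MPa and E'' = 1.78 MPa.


|E*| = sqrt(E'^2 + E''^2)
= sqrt(3.24^2 + 1.78^2)
= sqrt(10.4976 + 3.1684)
= 3.697 MPa

3.697 MPa


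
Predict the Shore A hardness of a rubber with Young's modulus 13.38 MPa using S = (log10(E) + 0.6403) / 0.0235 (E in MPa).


log10(E) = 0.0235*S - 0.6403  =>  S = (log10(E) + 0.6403) / 0.0235
log10(13.38) = 1.126456
S = (1.126456 + 0.6403) / 0.0235 = 1.766756 / 0.0235
S = 75.2

Shore A = 75.2


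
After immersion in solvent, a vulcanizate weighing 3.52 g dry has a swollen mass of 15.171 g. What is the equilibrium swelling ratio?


Q = W_swollen / W_dry
Q = 15.171 / 3.52
Q = 4.31

Q = 4.31


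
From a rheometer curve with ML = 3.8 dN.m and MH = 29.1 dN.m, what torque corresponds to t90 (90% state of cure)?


M90 = ML + 0.9 * (MH - ML)
M90 = 3.8 + 0.9 * (29.1 - 3.8)
M90 = 3.8 + 0.9 * 25.3
M90 = 26.57 dN.m

26.57 dN.m


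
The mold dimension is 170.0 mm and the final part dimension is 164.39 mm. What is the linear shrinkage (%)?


Shrinkage = (mold - part) / mold * 100
= (170.0 - 164.39) / 170.0 * 100
= 5.61 / 170.0 * 100
= 3.3%

3.3%


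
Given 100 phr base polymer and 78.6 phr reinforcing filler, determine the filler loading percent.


Filler % = filler / (rubber + filler) * 100
= 78.6 / (100 + 78.6) * 100
= 78.6 / 178.6 * 100
= 44.01%

44.01%


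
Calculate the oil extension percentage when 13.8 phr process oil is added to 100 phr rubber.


Oil % = oil / (100 + oil) * 100
= 13.8 / (100 + 13.8) * 100
= 13.8 / 113.8 * 100
= 12.13%

12.13%


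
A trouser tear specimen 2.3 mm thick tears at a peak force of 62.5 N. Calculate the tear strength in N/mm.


Tear strength = force / thickness
= 62.5 / 2.3
= 27.17 N/mm

27.17 N/mm


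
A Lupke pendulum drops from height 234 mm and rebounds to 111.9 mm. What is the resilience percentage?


Resilience = h_rebound / h_drop * 100
= 111.9 / 234 * 100
= 47.8%

47.8%


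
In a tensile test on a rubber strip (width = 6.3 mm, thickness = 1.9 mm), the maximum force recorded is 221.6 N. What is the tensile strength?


Area = width * thickness = 6.3 * 1.9 = 11.97 mm^2
TS = force / area = 221.6 / 11.97 = 18.51 MPa

18.51 MPa


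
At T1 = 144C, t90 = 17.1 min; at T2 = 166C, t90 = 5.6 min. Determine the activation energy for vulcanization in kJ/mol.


T1 = 417.15 K, T2 = 439.15 K
1/T1 - 1/T2 = 1.2009e-04
ln(t1/t2) = ln(17.1/5.6) = 1.1163
Ea = 8.314 * 1.1163 / 1.2009e-04 = 77281.9400 J/mol
Ea = 77.28 kJ/mol

77.28 kJ/mol


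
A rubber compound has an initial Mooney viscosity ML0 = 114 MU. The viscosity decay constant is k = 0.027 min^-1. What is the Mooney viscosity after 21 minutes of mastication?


ML = ML0 * exp(-k * t)
ML = 114 * exp(-0.027 * 21)
ML = 114 * 0.5672
ML = 64.66 MU

64.66 MU


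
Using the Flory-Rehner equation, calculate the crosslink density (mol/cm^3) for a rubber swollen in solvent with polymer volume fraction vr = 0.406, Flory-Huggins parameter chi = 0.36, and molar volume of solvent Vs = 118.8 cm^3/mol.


ln(1 - vr) = ln(1 - 0.406) = -0.5209
Numerator = -((-0.5209) + 0.406 + 0.36 * 0.406^2) = 0.0555
Denominator = 118.8 * (0.406^(1/3) - 0.406/2) = 63.8517
nu = 0.0555 / 63.8517 = 8.6975e-04 mol/cm^3

8.6975e-04 mol/cm^3


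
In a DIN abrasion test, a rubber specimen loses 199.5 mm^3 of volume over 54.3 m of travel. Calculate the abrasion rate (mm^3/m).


Rate = volume_loss / distance
= 199.5 / 54.3
= 3.674 mm^3/m

3.674 mm^3/m


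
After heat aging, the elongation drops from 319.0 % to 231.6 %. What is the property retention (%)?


Retention = aged / original * 100
= 231.6 / 319.0 * 100
= 72.6%

72.6%


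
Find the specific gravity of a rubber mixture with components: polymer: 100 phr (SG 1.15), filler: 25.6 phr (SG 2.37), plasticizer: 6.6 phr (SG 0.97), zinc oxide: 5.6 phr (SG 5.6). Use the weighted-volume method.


Sum of weights = 137.8
Volume contributions:
  polymer: 100/1.15 = 86.9565
  filler: 25.6/2.37 = 10.8017
  plasticizer: 6.6/0.97 = 6.8041
  zinc oxide: 5.6/5.6 = 1.0000
Sum of volumes = 105.5623
SG = 137.8 / 105.5623 = 1.305

SG = 1.305


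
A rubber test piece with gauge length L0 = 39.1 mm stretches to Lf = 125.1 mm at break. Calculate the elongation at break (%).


Elongation = (Lf - L0) / L0 * 100
= (125.1 - 39.1) / 39.1 * 100
= 86.0 / 39.1 * 100
= 219.9%

219.9%


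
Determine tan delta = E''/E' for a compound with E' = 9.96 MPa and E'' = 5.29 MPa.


tan delta = E'' / E'
= 5.29 / 9.96
= 0.5311

tan delta = 0.5311


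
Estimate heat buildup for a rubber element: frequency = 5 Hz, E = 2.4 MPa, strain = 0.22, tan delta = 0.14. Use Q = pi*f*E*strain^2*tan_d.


Q = pi * f * E * strain^2 * tan_d
= pi * 5 * 2.4 * 0.22^2 * 0.14
= pi * 5 * 2.4 * 0.0484 * 0.14
= 0.2554

Q = 0.2554


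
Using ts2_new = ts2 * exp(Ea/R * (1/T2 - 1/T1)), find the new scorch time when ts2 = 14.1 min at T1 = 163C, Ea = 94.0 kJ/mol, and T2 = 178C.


Convert temperatures: T1 = 163 + 273.15 = 436.15 K, T2 = 178 + 273.15 = 451.15 K
ts2_new = 14.1 * exp(94000 / 8.314 * (1/451.15 - 1/436.15))
1/T2 - 1/T1 = -7.6231e-05
ts2_new = 5.96 min

5.96 min


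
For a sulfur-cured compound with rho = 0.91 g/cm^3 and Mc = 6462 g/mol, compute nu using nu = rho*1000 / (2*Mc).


nu = rho * 1000 / (2 * Mc)
nu = 0.91 * 1000 / (2 * 6462)
nu = 910.0 / 12924
nu = 0.0704 mol/L

0.0704 mol/L


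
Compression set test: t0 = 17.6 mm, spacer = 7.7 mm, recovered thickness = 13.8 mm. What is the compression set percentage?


CS = (t0 - recovered) / (t0 - ts) * 100
= (17.6 - 13.8) / (17.6 - 7.7) * 100
= 3.8 / 9.9 * 100
= 38.4%

38.4%


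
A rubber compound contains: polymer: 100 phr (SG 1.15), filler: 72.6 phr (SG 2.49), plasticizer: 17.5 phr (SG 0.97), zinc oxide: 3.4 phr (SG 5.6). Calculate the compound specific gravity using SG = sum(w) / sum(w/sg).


Sum of weights = 193.5
Volume contributions:
  polymer: 100/1.15 = 86.9565
  filler: 72.6/2.49 = 29.1566
  plasticizer: 17.5/0.97 = 18.0412
  zinc oxide: 3.4/5.6 = 0.6071
Sum of volumes = 134.7615
SG = 193.5 / 134.7615 = 1.436

SG = 1.436


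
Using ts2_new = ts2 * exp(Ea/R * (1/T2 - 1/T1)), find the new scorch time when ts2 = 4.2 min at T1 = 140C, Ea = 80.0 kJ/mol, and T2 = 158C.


Convert temperatures: T1 = 140 + 273.15 = 413.15 K, T2 = 158 + 273.15 = 431.15 K
ts2_new = 4.2 * exp(80000 / 8.314 * (1/431.15 - 1/413.15))
1/T2 - 1/T1 = -1.0105e-04
ts2_new = 1.59 min

1.59 min


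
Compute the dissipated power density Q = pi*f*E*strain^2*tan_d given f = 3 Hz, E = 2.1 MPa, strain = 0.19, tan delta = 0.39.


Q = pi * f * E * strain^2 * tan_d
= pi * 3 * 2.1 * 0.19^2 * 0.39
= pi * 3 * 2.1 * 0.0361 * 0.39
= 0.2787

Q = 0.2787


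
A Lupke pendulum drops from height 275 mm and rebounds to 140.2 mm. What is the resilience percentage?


Resilience = h_rebound / h_drop * 100
= 140.2 / 275 * 100
= 51.0%

51.0%


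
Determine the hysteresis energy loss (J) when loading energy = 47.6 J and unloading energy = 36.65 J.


Hysteresis loss = loading - unloading
= 47.6 - 36.65
= 10.95 J

10.95 J


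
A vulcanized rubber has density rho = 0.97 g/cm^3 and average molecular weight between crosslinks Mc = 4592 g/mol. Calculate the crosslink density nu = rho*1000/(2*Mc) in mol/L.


nu = rho * 1000 / (2 * Mc)
nu = 0.97 * 1000 / (2 * 4592)
nu = 970.0 / 9184
nu = 0.1056 mol/L

0.1056 mol/L


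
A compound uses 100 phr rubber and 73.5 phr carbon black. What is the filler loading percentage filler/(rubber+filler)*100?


Filler % = filler / (rubber + filler) * 100
= 73.5 / (100 + 73.5) * 100
= 73.5 / 173.5 * 100
= 42.36%

42.36%


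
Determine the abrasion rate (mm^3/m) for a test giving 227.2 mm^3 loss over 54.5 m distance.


Rate = volume_loss / distance
= 227.2 / 54.5
= 4.169 mm^3/m

4.169 mm^3/m


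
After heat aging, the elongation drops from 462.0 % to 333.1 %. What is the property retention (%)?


Retention = aged / original * 100
= 333.1 / 462.0 * 100
= 72.1%

72.1%


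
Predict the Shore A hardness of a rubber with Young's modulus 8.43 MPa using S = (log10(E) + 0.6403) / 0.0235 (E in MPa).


log10(E) = 0.0235*S - 0.6403  =>  S = (log10(E) + 0.6403) / 0.0235
log10(8.43) = 0.925828
S = (0.925828 + 0.6403) / 0.0235 = 1.566128 / 0.0235
S = 66.6

Shore A = 66.6


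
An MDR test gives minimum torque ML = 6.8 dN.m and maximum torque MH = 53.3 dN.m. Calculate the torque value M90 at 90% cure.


M90 = ML + 0.9 * (MH - ML)
M90 = 6.8 + 0.9 * (53.3 - 6.8)
M90 = 6.8 + 0.9 * 46.5
M90 = 48.65 dN.m

48.65 dN.m


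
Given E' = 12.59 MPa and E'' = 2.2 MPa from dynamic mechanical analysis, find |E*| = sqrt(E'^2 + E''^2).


|E*| = sqrt(E'^2 + E''^2)
= sqrt(12.59^2 + 2.2^2)
= sqrt(158.5081 + 4.8400)
= 12.781 MPa

12.781 MPa


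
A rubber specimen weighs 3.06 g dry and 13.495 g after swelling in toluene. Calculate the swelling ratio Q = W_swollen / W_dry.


Q = W_swollen / W_dry
Q = 13.495 / 3.06
Q = 4.41

Q = 4.41


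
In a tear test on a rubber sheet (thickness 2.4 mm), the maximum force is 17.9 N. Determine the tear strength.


Tear strength = force / thickness
= 17.9 / 2.4
= 7.46 N/mm

7.46 N/mm


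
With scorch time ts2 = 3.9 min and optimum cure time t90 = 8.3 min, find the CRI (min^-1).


CRI = 100 / (t90 - ts2)
= 100 / (8.3 - 3.9)
= 100 / 4.4
= 22.73 min^-1

22.73 min^-1


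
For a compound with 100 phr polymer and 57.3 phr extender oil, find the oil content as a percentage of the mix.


Oil % = oil / (100 + oil) * 100
= 57.3 / (100 + 57.3) * 100
= 57.3 / 157.3 * 100
= 36.43%

36.43%


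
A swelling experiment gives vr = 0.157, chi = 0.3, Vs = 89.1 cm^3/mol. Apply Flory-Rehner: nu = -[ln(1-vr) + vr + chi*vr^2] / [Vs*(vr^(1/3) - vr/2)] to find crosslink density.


ln(1 - vr) = ln(1 - 0.157) = -0.1708
Numerator = -((-0.1708) + 0.157 + 0.3 * 0.157^2) = 0.0064
Denominator = 89.1 * (0.157^(1/3) - 0.157/2) = 41.0723
nu = 0.0064 / 41.0723 = 1.5567e-04 mol/cm^3

1.5567e-04 mol/cm^3


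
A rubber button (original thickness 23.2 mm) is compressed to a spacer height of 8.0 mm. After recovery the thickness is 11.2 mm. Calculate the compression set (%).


CS = (t0 - recovered) / (t0 - ts) * 100
= (23.2 - 11.2) / (23.2 - 8.0) * 100
= 12.0 / 15.2 * 100
= 78.9%

78.9%


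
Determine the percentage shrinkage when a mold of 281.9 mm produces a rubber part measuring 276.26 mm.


Shrinkage = (mold - part) / mold * 100
= (281.9 - 276.26) / 281.9 * 100
= 5.64 / 281.9 * 100
= 2.0%

2.0%


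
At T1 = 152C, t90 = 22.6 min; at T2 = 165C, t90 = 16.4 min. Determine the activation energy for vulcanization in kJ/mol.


T1 = 425.15 K, T2 = 438.15 K
1/T1 - 1/T2 = 6.9788e-05
ln(t1/t2) = ln(22.6/16.4) = 0.3207
Ea = 8.314 * 0.3207 / 6.9788e-05 = 38202.1728 J/mol
Ea = 38.2 kJ/mol

38.2 kJ/mol


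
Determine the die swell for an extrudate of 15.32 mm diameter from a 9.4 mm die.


Die swell ratio = D_extrudate / D_die
= 15.32 / 9.4
= 1.63

Die swell = 1.63


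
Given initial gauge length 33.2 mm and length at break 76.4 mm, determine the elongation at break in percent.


Elongation = (Lf - L0) / L0 * 100
= (76.4 - 33.2) / 33.2 * 100
= 43.2 / 33.2 * 100
= 130.1%

130.1%


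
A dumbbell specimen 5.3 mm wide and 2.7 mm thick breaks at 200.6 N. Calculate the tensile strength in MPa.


Area = width * thickness = 5.3 * 2.7 = 14.31 mm^2
TS = force / area = 200.6 / 14.31 = 14.02 MPa

14.02 MPa


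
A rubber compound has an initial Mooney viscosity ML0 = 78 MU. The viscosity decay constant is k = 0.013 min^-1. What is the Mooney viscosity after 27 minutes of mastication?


ML = ML0 * exp(-k * t)
ML = 78 * exp(-0.013 * 27)
ML = 78 * 0.7040
ML = 54.91 MU

54.91 MU


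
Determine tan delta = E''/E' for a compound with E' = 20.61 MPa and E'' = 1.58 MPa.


tan delta = E'' / E'
= 1.58 / 20.61
= 0.0767

tan delta = 0.0767


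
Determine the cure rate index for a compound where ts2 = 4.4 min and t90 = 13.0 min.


CRI = 100 / (t90 - ts2)
= 100 / (13.0 - 4.4)
= 100 / 8.6
= 11.63 min^-1

11.63 min^-1


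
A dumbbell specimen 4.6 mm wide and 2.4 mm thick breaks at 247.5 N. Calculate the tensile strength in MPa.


Area = width * thickness = 4.6 * 2.4 = 11.04 mm^2
TS = force / area = 247.5 / 11.04 = 22.42 MPa

22.42 MPa


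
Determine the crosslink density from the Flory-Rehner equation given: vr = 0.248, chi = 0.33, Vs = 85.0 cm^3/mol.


ln(1 - vr) = ln(1 - 0.248) = -0.2850
Numerator = -((-0.2850) + 0.248 + 0.33 * 0.248^2) = 0.0167
Denominator = 85.0 * (0.248^(1/3) - 0.248/2) = 42.8635
nu = 0.0167 / 42.8635 = 3.9014e-04 mol/cm^3

3.9014e-04 mol/cm^3


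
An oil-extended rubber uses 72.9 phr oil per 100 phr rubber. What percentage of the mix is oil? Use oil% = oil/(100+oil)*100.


Oil % = oil / (100 + oil) * 100
= 72.9 / (100 + 72.9) * 100
= 72.9 / 172.9 * 100
= 42.16%

42.16%


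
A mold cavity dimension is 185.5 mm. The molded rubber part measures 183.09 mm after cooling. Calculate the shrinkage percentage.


Shrinkage = (mold - part) / mold * 100
= (185.5 - 183.09) / 185.5 * 100
= 2.41 / 185.5 * 100
= 1.3%

1.3%


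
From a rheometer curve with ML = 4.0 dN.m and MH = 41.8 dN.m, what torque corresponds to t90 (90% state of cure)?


M90 = ML + 0.9 * (MH - ML)
M90 = 4.0 + 0.9 * (41.8 - 4.0)
M90 = 4.0 + 0.9 * 37.8
M90 = 38.02 dN.m

38.02 dN.m


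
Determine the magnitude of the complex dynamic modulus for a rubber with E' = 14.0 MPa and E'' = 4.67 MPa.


|E*| = sqrt(E'^2 + E''^2)
= sqrt(14.0^2 + 4.67^2)
= sqrt(196.0000 + 21.8089)
= 14.758 MPa

14.758 MPa


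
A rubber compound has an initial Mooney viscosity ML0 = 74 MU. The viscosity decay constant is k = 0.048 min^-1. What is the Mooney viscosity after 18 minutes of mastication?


ML = ML0 * exp(-k * t)
ML = 74 * exp(-0.048 * 18)
ML = 74 * 0.4215
ML = 31.19 MU

31.19 MU


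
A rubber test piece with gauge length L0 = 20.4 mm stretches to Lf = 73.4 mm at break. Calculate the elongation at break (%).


Elongation = (Lf - L0) / L0 * 100
= (73.4 - 20.4) / 20.4 * 100
= 53.0 / 20.4 * 100
= 259.8%

259.8%


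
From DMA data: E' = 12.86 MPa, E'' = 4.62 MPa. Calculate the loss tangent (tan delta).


tan delta = E'' / E'
= 4.62 / 12.86
= 0.3593

tan delta = 0.3593


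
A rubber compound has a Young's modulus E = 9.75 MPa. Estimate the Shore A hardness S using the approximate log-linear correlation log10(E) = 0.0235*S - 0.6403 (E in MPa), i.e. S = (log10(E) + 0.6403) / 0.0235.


log10(E) = 0.0235*S - 0.6403  =>  S = (log10(E) + 0.6403) / 0.0235
log10(9.75) = 0.989005
S = (0.989005 + 0.6403) / 0.0235 = 1.629305 / 0.0235
S = 69.3

Shore A = 69.3


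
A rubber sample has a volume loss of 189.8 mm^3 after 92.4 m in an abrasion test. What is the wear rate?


Rate = volume_loss / distance
= 189.8 / 92.4
= 2.054 mm^3/m

2.054 mm^3/m


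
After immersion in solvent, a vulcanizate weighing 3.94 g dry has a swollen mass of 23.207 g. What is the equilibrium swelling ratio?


Q = W_swollen / W_dry
Q = 23.207 / 3.94
Q = 5.89

Q = 5.89


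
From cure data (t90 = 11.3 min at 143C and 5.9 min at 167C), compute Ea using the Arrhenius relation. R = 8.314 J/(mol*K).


T1 = 416.15 K, T2 = 440.15 K
1/T1 - 1/T2 = 1.3103e-04
ln(t1/t2) = ln(11.3/5.9) = 0.6499
Ea = 8.314 * 0.6499 / 1.3103e-04 = 41234.6922 J/mol
Ea = 41.23 kJ/mol

41.23 kJ/mol


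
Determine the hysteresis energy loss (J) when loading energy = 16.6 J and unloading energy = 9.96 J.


Hysteresis loss = loading - unloading
= 16.6 - 9.96
= 6.64 J

6.64 J


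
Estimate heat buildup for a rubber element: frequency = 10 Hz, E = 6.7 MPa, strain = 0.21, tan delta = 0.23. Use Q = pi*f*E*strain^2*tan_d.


Q = pi * f * E * strain^2 * tan_d
= pi * 10 * 6.7 * 0.21^2 * 0.23
= pi * 10 * 6.7 * 0.0441 * 0.23
= 2.1350

Q = 2.1350


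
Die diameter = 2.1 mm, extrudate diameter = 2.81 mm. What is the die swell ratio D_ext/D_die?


Die swell ratio = D_extrudate / D_die
= 2.81 / 2.1
= 1.338

Die swell = 1.338


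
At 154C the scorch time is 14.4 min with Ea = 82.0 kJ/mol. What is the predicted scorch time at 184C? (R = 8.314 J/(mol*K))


Convert temperatures: T1 = 154 + 273.15 = 427.15 K, T2 = 184 + 273.15 = 457.15 K
ts2_new = 14.4 * exp(82000 / 8.314 * (1/457.15 - 1/427.15))
1/T2 - 1/T1 = -1.5363e-04
ts2_new = 3.16 min

3.16 min


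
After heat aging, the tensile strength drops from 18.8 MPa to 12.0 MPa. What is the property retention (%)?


Retention = aged / original * 100
= 12.0 / 18.8 * 100
= 63.8%

63.8%


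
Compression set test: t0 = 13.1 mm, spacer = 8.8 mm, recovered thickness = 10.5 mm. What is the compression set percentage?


CS = (t0 - recovered) / (t0 - ts) * 100
= (13.1 - 10.5) / (13.1 - 8.8) * 100
= 2.6 / 4.3 * 100
= 60.5%

60.5%


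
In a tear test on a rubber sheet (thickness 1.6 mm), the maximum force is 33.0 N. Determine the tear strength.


Tear strength = force / thickness
= 33.0 / 1.6
= 20.62 N/mm

20.62 N/mm


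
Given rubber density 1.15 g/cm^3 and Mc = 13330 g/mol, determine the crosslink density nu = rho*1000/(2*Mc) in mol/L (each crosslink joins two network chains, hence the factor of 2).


nu = rho * 1000 / (2 * Mc)
nu = 1.15 * 1000 / (2 * 13330)
nu = 1150.0 / 26660
nu = 0.0431 mol/L

0.0431 mol/L


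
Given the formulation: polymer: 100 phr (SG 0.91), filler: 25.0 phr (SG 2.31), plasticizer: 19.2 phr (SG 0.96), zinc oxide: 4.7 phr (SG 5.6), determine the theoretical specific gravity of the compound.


Sum of weights = 148.9
Volume contributions:
  polymer: 100/0.91 = 109.8901
  filler: 25.0/2.31 = 10.8225
  plasticizer: 19.2/0.96 = 20.0000
  zinc oxide: 4.7/5.6 = 0.8393
Sum of volumes = 141.5519
SG = 148.9 / 141.5519 = 1.052

SG = 1.052


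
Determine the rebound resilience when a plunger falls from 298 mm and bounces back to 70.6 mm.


Resilience = h_rebound / h_drop * 100
= 70.6 / 298 * 100
= 23.7%

23.7%


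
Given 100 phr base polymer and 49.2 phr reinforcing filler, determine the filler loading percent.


Filler % = filler / (rubber + filler) * 100
= 49.2 / (100 + 49.2) * 100
= 49.2 / 149.2 * 100
= 32.98%

32.98%


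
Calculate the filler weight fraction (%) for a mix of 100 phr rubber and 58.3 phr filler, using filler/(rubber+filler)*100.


Filler % = filler / (rubber + filler) * 100
= 58.3 / (100 + 58.3) * 100
= 58.3 / 158.3 * 100
= 36.83%

36.83%


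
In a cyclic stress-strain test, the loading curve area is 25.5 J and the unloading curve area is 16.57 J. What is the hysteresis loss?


Hysteresis loss = loading - unloading
= 25.5 - 16.57
= 8.93 J

8.93 J


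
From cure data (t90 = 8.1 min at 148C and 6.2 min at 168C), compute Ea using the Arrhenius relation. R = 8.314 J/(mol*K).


T1 = 421.15 K, T2 = 441.15 K
1/T1 - 1/T2 = 1.0765e-04
ln(t1/t2) = ln(8.1/6.2) = 0.2673
Ea = 8.314 * 0.2673 / 1.0765e-04 = 20645.5315 J/mol
Ea = 20.65 kJ/mol

20.65 kJ/mol


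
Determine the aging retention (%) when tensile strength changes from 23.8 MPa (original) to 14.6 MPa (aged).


Retention = aged / original * 100
= 14.6 / 23.8 * 100
= 61.3%

61.3%


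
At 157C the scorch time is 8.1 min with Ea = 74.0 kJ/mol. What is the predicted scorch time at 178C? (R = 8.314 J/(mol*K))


Convert temperatures: T1 = 157 + 273.15 = 430.15 K, T2 = 178 + 273.15 = 451.15 K
ts2_new = 8.1 * exp(74000 / 8.314 * (1/451.15 - 1/430.15))
1/T2 - 1/T1 = -1.0821e-04
ts2_new = 3.09 min

3.09 min


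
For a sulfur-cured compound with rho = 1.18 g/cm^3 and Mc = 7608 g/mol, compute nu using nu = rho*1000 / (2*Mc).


nu = rho * 1000 / (2 * Mc)
nu = 1.18 * 1000 / (2 * 7608)
nu = 1180.0 / 15216
nu = 0.0775 mol/L

0.0775 mol/L


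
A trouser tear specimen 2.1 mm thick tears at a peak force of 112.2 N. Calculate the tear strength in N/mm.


Tear strength = force / thickness
= 112.2 / 2.1
= 53.43 N/mm

53.43 N/mm


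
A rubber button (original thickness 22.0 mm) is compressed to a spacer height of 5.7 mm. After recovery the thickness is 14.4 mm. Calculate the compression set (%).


CS = (t0 - recovered) / (t0 - ts) * 100
= (22.0 - 14.4) / (22.0 - 5.7) * 100
= 7.6 / 16.3 * 100
= 46.6%

46.6%


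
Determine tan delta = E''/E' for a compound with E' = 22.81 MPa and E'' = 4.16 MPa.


tan delta = E'' / E'
= 4.16 / 22.81
= 0.1824

tan delta = 0.1824


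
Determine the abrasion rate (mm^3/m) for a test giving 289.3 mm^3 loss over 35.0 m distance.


Rate = volume_loss / distance
= 289.3 / 35.0
= 8.266 mm^3/m

8.266 mm^3/m


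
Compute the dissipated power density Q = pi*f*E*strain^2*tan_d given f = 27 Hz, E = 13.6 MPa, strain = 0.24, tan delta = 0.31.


Q = pi * f * E * strain^2 * tan_d
= pi * 27 * 13.6 * 0.24^2 * 0.31
= pi * 27 * 13.6 * 0.0576 * 0.31
= 20.5986

Q = 20.5986


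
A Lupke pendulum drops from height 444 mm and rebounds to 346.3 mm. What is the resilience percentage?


Resilience = h_rebound / h_drop * 100
= 346.3 / 444 * 100
= 78.0%

78.0%


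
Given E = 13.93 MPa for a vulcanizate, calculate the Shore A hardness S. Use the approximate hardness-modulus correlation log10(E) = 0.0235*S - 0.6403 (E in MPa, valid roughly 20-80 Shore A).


log10(E) = 0.0235*S - 0.6403  =>  S = (log10(E) + 0.6403) / 0.0235
log10(13.93) = 1.143951
S = (1.143951 + 0.6403) / 0.0235 = 1.784251 / 0.0235
S = 75.9

Shore A = 75.9


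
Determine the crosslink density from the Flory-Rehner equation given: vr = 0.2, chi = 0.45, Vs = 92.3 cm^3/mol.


ln(1 - vr) = ln(1 - 0.2) = -0.2231
Numerator = -((-0.2231) + 0.2 + 0.45 * 0.2^2) = 0.0051
Denominator = 92.3 * (0.2^(1/3) - 0.2/2) = 44.7474
nu = 0.0051 / 44.7474 = 1.1495e-04 mol/cm^3

1.1495e-04 mol/cm^3


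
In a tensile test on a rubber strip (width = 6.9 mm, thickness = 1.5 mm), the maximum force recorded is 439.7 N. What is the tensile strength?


Area = width * thickness = 6.9 * 1.5 = 10.35 mm^2
TS = force / area = 439.7 / 10.35 = 42.48 MPa

42.48 MPa


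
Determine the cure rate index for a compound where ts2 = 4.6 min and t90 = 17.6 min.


CRI = 100 / (t90 - ts2)
= 100 / (17.6 - 4.6)
= 100 / 13.0
= 7.69 min^-1

7.69 min^-1


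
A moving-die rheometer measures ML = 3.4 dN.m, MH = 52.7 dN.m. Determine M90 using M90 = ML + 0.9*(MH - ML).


M90 = ML + 0.9 * (MH - ML)
M90 = 3.4 + 0.9 * (52.7 - 3.4)
M90 = 3.4 + 0.9 * 49.3
M90 = 47.77 dN.m

47.77 dN.m


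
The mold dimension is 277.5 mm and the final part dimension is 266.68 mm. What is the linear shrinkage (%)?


Shrinkage = (mold - part) / mold * 100
= (277.5 - 266.68) / 277.5 * 100
= 10.82 / 277.5 * 100
= 3.9%

3.9%


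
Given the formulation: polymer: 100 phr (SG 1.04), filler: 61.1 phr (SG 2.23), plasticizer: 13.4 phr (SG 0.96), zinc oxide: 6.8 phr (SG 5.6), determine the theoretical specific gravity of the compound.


Sum of weights = 181.3
Volume contributions:
  polymer: 100/1.04 = 96.1538
  filler: 61.1/2.23 = 27.3991
  plasticizer: 13.4/0.96 = 13.9583
  zinc oxide: 6.8/5.6 = 1.2143
Sum of volumes = 138.7256
SG = 181.3 / 138.7256 = 1.307

SG = 1.307


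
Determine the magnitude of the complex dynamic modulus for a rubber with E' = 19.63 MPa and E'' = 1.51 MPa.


|E*| = sqrt(E'^2 + E''^2)
= sqrt(19.63^2 + 1.51^2)
= sqrt(385.3369 + 2.2801)
= 19.688 MPa

19.688 MPa


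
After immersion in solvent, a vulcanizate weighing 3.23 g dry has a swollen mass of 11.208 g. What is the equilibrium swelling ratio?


Q = W_swollen / W_dry
Q = 11.208 / 3.23
Q = 3.47

Q = 3.47


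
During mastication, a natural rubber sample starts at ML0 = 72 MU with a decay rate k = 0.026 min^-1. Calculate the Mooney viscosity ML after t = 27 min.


ML = ML0 * exp(-k * t)
ML = 72 * exp(-0.026 * 27)
ML = 72 * 0.4956
ML = 35.68 MU

35.68 MU


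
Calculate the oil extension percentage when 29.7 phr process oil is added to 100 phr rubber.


Oil % = oil / (100 + oil) * 100
= 29.7 / (100 + 29.7) * 100
= 29.7 / 129.7 * 100
= 22.9%

22.9%


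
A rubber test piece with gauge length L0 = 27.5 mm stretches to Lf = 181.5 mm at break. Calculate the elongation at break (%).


Elongation = (Lf - L0) / L0 * 100
= (181.5 - 27.5) / 27.5 * 100
= 154.0 / 27.5 * 100
= 560.0%

560.0%


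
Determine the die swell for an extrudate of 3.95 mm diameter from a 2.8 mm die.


Die swell ratio = D_extrudate / D_die
= 3.95 / 2.8
= 1.411

Die swell = 1.411


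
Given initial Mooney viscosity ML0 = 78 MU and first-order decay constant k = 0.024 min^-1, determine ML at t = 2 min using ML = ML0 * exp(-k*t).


ML = ML0 * exp(-k * t)
ML = 78 * exp(-0.024 * 2)
ML = 78 * 0.9531
ML = 74.34 MU

74.34 MU


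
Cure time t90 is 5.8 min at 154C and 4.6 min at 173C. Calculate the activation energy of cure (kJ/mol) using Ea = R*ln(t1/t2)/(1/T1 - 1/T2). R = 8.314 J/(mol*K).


T1 = 427.15 K, T2 = 446.15 K
1/T1 - 1/T2 = 9.9699e-05
ln(t1/t2) = ln(5.8/4.6) = 0.2318
Ea = 8.314 * 0.2318 / 9.9699e-05 = 19330.1037 J/mol
Ea = 19.33 kJ/mol

19.33 kJ/mol


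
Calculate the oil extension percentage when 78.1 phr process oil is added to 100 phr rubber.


Oil % = oil / (100 + oil) * 100
= 78.1 / (100 + 78.1) * 100
= 78.1 / 178.1 * 100
= 43.85%

43.85%


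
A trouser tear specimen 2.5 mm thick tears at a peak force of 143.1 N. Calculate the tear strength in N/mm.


Tear strength = force / thickness
= 143.1 / 2.5
= 57.24 N/mm

57.24 N/mm


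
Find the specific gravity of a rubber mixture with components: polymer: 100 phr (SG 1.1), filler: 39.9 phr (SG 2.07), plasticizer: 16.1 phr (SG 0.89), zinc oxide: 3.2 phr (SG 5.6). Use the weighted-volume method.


Sum of weights = 159.2
Volume contributions:
  polymer: 100/1.1 = 90.9091
  filler: 39.9/2.07 = 19.2754
  plasticizer: 16.1/0.89 = 18.0899
  zinc oxide: 3.2/5.6 = 0.5714
Sum of volumes = 128.8458
SG = 159.2 / 128.8458 = 1.236

SG = 1.236


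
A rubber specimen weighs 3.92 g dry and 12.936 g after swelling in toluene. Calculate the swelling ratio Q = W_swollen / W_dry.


Q = W_swollen / W_dry
Q = 12.936 / 3.92
Q = 3.3

Q = 3.3


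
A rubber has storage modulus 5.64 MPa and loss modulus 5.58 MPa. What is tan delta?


tan delta = E'' / E'
= 5.58 / 5.64
= 0.9894

tan delta = 0.9894


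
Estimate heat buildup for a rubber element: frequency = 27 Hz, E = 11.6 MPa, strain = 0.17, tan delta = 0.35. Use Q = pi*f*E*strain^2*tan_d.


Q = pi * f * E * strain^2 * tan_d
= pi * 27 * 11.6 * 0.17^2 * 0.35
= pi * 27 * 11.6 * 0.0289 * 0.35
= 9.9526

Q = 9.9526
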